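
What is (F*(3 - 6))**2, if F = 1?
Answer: 9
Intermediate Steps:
(F*(3 - 6))**2 = (1*(3 - 6))**2 = (1*(-3))**2 = (-3)**2 = 9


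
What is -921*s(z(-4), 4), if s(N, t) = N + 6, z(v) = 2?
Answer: -7368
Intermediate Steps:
s(N, t) = 6 + N
-921*s(z(-4), 4) = -921*(6 + 2) = -921*8 = -7368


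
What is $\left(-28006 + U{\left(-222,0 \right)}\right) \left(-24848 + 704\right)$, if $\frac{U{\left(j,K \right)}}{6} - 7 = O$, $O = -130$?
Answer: $693995136$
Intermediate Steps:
$U{\left(j,K \right)} = -738$ ($U{\left(j,K \right)} = 42 + 6 \left(-130\right) = 42 - 780 = -738$)
$\left(-28006 + U{\left(-222,0 \right)}\right) \left(-24848 + 704\right) = \left(-28006 - 738\right) \left(-24848 + 704\right) = \left(-28744\right) \left(-24144\right) = 693995136$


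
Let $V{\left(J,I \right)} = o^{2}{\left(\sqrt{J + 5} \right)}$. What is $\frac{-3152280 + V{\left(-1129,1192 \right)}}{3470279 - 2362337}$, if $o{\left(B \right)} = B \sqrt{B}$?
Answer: $- \frac{525380}{184657} - \frac{1124 i \sqrt{281}}{553971} \approx -2.8452 - 0.034012 i$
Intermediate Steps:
$o{\left(B \right)} = B^{\frac{3}{2}}$
$V{\left(J,I \right)} = \left(5 + J\right)^{\frac{3}{2}}$ ($V{\left(J,I \right)} = \left(\left(\sqrt{J + 5}\right)^{\frac{3}{2}}\right)^{2} = \left(\left(\sqrt{5 + J}\right)^{\frac{3}{2}}\right)^{2} = \left(\left(5 + J\right)^{\frac{3}{4}}\right)^{2} = \left(5 + J\right)^{\frac{3}{2}}$)
$\frac{-3152280 + V{\left(-1129,1192 \right)}}{3470279 - 2362337} = \frac{-3152280 + \left(5 - 1129\right)^{\frac{3}{2}}}{3470279 - 2362337} = \frac{-3152280 + \left(-1124\right)^{\frac{3}{2}}}{1107942} = \left(-3152280 - 2248 i \sqrt{281}\right) \frac{1}{1107942} = - \frac{525380}{184657} - \frac{1124 i \sqrt{281}}{553971}$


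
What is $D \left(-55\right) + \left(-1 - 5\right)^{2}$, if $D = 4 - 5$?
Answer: $91$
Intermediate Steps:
$D = -1$ ($D = 4 - 5 = -1$)
$D \left(-55\right) + \left(-1 - 5\right)^{2} = \left(-1\right) \left(-55\right) + \left(-1 - 5\right)^{2} = 55 + \left(-6\right)^{2} = 55 + 36 = 91$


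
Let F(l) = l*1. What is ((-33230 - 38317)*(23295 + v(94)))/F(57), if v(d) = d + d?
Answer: -560046067/19 ≈ -2.9476e+7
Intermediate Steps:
F(l) = l
v(d) = 2*d
((-33230 - 38317)*(23295 + v(94)))/F(57) = ((-33230 - 38317)*(23295 + 2*94))/57 = -71547*(23295 + 188)*(1/57) = -71547*23483*(1/57) = -1680138201*1/57 = -560046067/19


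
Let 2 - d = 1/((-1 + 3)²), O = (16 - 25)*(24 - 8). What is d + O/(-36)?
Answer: 23/4 ≈ 5.7500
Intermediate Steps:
O = -144 (O = -9*16 = -144)
d = 7/4 (d = 2 - 1/((-1 + 3)²) = 2 - 1/(2²) = 2 - 1/4 = 2 - 1*¼ = 2 - ¼ = 7/4 ≈ 1.7500)
d + O/(-36) = 7/4 - 144/(-36) = 7/4 - 144*(-1/36) = 7/4 + 4 = 23/4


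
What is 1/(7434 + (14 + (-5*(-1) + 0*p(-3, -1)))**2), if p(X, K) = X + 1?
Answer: 1/7795 ≈ 0.00012829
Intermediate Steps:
p(X, K) = 1 + X
1/(7434 + (14 + (-5*(-1) + 0*p(-3, -1)))**2) = 1/(7434 + (14 + (-5*(-1) + 0*(1 - 3)))**2) = 1/(7434 + (14 + (5 + 0*(-2)))**2) = 1/(7434 + (14 + (5 + 0))**2) = 1/(7434 + (14 + 5)**2) = 1/(7434 + 19**2) = 1/(7434 + 361) = 1/7795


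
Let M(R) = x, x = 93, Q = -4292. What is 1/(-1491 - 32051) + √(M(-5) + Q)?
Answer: -1/33542 + I*√4199 ≈ -2.9813e-5 + 64.8*I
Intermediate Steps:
M(R) = 93
1/(-1491 - 32051) + √(M(-5) + Q) = 1/(-1491 - 32051) + √(93 - 4292) = 1/(-33542) + √(-4199) = -1/33542 + I*√4199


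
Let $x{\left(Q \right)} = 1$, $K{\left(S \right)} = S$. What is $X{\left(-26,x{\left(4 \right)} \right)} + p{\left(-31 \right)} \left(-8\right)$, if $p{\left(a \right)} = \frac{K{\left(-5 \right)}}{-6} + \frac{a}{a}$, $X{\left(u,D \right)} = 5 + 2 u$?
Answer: $- \frac{185}{3} \approx -61.667$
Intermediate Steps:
$p{\left(a \right)} = \frac{11}{6}$ ($p{\left(a \right)} = - \frac{5}{-6} + \frac{a}{a} = \left(-5\right) \left(- \frac{1}{6}\right) + 1 = \frac{5}{6} + 1 = \frac{11}{6}$)
$X{\left(-26,x{\left(4 \right)} \right)} + p{\left(-31 \right)} \left(-8\right) = \left(5 + 2 \left(-26\right)\right) + \frac{11}{6} \left(-8\right) = \left(5 - 52\right) - \frac{44}{3} = -47 - \frac{44}{3} = - \frac{185}{3}$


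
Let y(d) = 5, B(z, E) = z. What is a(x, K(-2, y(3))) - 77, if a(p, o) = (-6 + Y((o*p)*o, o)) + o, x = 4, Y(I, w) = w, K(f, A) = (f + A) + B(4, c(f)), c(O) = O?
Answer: -69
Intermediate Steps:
K(f, A) = 4 + A + f (K(f, A) = (f + A) + 4 = (A + f) + 4 = 4 + A + f)
a(p, o) = -6 + 2*o (a(p, o) = (-6 + o) + o = -6 + 2*o)
a(x, K(-2, y(3))) - 77 = (-6 + 2*(4 + 5 - 2)) - 77 = (-6 + 2*7) - 77 = (-6 + 14) - 77 = 8 - 77 = -69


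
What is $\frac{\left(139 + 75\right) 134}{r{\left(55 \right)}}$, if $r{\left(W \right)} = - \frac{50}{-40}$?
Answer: $\frac{114704}{5} \approx 22941.0$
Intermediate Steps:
$r{\left(W \right)} = \frac{5}{4}$ ($r{\left(W \right)} = \left(-50\right) \left(- \frac{1}{40}\right) = \frac{5}{4}$)
$\frac{\left(139 + 75\right) 134}{r{\left(55 \right)}} = \frac{\left(139 + 75\right) 134}{\frac{5}{4}} = 214 \cdot 134 \cdot \frac{4}{5} = 28676 \cdot \frac{4}{5} = \frac{114704}{5}$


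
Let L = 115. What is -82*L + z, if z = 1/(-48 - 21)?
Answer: -650671/69 ≈ -9430.0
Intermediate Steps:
z = -1/69 (z = 1/(-69) = -1/69 ≈ -0.014493)
-82*L + z = -82*115 - 1/69 = -9430 - 1/69 = -650671/69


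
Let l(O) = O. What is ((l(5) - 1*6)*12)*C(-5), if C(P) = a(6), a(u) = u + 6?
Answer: -144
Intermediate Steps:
a(u) = 6 + u
C(P) = 12 (C(P) = 6 + 6 = 12)
((l(5) - 1*6)*12)*C(-5) = ((5 - 1*6)*12)*12 = ((5 - 6)*12)*12 = -1*12*12 = -12*12 = -144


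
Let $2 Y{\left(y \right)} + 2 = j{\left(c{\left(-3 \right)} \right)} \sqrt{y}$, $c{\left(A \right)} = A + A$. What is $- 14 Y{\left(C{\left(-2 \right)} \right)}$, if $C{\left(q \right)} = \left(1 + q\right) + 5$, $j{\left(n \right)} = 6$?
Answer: $-70$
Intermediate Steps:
$c{\left(A \right)} = 2 A$
$C{\left(q \right)} = 6 + q$
$Y{\left(y \right)} = -1 + 3 \sqrt{y}$ ($Y{\left(y \right)} = -1 + \frac{6 \sqrt{y}}{2} = -1 + 3 \sqrt{y}$)
$- 14 Y{\left(C{\left(-2 \right)} \right)} = - 14 \left(-1 + 3 \sqrt{6 - 2}\right) = - 14 \left(-1 + 3 \sqrt{4}\right) = - 14 \left(-1 + 3 \cdot 2\right) = - 14 \left(-1 + 6\right) = \left(-14\right) 5 = -70$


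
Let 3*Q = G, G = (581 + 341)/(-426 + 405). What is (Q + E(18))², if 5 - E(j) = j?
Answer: 3031081/3969 ≈ 763.69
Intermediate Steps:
E(j) = 5 - j
G = -922/21 (G = 922/(-21) = 922*(-1/21) = -922/21 ≈ -43.905)
Q = -922/63 (Q = (⅓)*(-922/21) = -922/63 ≈ -14.635)
(Q + E(18))² = (-922/63 + (5 - 1*18))² = (-922/63 + (5 - 18))² = (-922/63 - 13)² = (-1741/63)² = 3031081/3969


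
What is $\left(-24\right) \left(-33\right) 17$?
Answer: $13464$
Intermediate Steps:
$\left(-24\right) \left(-33\right) 17 = 792 \cdot 17 = 13464$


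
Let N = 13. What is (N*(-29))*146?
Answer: -55042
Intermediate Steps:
(N*(-29))*146 = (13*(-29))*146 = -377*146 = -55042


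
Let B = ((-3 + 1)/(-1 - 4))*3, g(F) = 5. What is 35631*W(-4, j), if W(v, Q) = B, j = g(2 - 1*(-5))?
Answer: 213786/5 ≈ 42757.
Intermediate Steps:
j = 5
B = 6/5 (B = -2/(-5)*3 = -2*(-⅕)*3 = (⅖)*3 = 6/5 ≈ 1.2000)
W(v, Q) = 6/5
35631*W(-4, j) = 35631*(6/5) = 213786/5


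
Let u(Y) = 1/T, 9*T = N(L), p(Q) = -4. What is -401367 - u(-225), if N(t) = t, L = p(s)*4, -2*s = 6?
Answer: -6421863/16 ≈ -4.0137e+5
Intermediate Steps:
s = -3 (s = -½*6 = -3)
L = -16 (L = -4*4 = -16)
T = -16/9 (T = (⅑)*(-16) = -16/9 ≈ -1.7778)
u(Y) = -9/16 (u(Y) = 1/(-16/9) = -9/16)
-401367 - u(-225) = -401367 - 1*(-9/16) = -401367 + 9/16 = -6421863/16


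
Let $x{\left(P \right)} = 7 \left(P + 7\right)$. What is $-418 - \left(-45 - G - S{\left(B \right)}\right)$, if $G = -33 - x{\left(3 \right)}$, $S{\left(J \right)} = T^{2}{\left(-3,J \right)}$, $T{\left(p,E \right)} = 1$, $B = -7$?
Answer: $-475$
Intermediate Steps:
$S{\left(J \right)} = 1$ ($S{\left(J \right)} = 1^{2} = 1$)
$x{\left(P \right)} = 49 + 7 P$ ($x{\left(P \right)} = 7 \left(7 + P\right) = 49 + 7 P$)
$G = -103$ ($G = -33 - \left(49 + 7 \cdot 3\right) = -33 - \left(49 + 21\right) = -33 - 70 = -103$)
$-418 - \left(-45 - G - S{\left(B \right)}\right) = -418 + \left(\left(\left(-103 + 1\right) - 58\right) - -103\right) = -418 + \left(\left(-102 - 58\right) + 103\right) = -418 + \left(-160 + 103\right) = -418 - 57 = -475$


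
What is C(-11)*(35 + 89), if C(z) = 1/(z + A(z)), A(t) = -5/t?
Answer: -341/29 ≈ -11.759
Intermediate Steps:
C(z) = 1/(z - 5/z)
C(-11)*(35 + 89) = (-11/(-5 + (-11)**2))*(35 + 89) = -11/(-5 + 121)*124 = -11/116*124 = -341/29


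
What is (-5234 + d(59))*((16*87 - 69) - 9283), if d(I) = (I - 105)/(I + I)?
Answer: 2458278840/59 ≈ 4.1666e+7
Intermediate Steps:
d(I) = (-105 + I)/(2*I) (d(I) = (-105 + I)/((2*I)) = (-105 + I)*(1/(2*I)) = (-105 + I)/(2*I))
(-5234 + d(59))*((16*87 - 69) - 9283) = (-5234 + (½)*(-105 + 59)/59)*((16*87 - 69) - 9283) = (-5234 + (½)*(1/59)*(-46))*((1392 - 69) - 9283) = (-5234 - 23/59)*(1323 - 9283) = -308829/59*(-7960) = 2458278840/59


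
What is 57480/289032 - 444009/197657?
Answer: -4873811872/2380383251 ≈ -2.0475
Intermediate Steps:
57480/289032 - 444009/197657 = 57480*(1/289032) - 444009*1/197657 = 2395/12043 - 444009/197657 = -4873811872/2380383251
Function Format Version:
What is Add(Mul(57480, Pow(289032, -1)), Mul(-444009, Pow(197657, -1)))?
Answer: Rational(-4873811872, 2380383251) ≈ -2.0475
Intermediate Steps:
Add(Mul(57480, Pow(289032, -1)), Mul(-444009, Pow(197657, -1))) = Add(Mul(57480, Rational(1, 289032)), Mul(-444009, Rational(1, 197657))) = Add(Rational(2395, 12043), Rational(-444009, 197657)) = Rational(-4873811872, 2380383251)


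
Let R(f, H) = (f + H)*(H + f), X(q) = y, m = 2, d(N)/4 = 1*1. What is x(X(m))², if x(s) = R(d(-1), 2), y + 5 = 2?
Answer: 1296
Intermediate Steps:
y = -3 (y = -5 + 2 = -3)
d(N) = 4 (d(N) = 4*(1*1) = 4*1 = 4)
X(q) = -3
R(f, H) = (H + f)² (R(f, H) = (H + f)*(H + f) = (H + f)²)
x(s) = 36 (x(s) = (2 + 4)² = 6² = 36)
x(X(m))² = 36² = 1296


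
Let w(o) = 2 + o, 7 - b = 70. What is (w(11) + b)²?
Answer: 2500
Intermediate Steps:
b = -63 (b = 7 - 1*70 = 7 - 70 = -63)
(w(11) + b)² = ((2 + 11) - 63)² = (13 - 63)² = (-50)² = 2500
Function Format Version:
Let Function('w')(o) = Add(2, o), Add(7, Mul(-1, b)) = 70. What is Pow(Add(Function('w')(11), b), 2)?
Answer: 2500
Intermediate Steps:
b = -63 (b = Add(7, Mul(-1, 70)) = Add(7, -70) = -63)
Pow(Add(Function('w')(11), b), 2) = Pow(Add(Add(2, 11), -63), 2) = Pow(Add(13, -63), 2) = Pow(-50, 2) = 2500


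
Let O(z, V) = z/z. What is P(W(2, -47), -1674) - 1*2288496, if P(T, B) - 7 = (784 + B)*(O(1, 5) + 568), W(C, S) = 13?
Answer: -2794899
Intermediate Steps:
O(z, V) = 1
P(T, B) = 446103 + 569*B (P(T, B) = 7 + (784 + B)*(1 + 568) = 7 + (784 + B)*569 = 7 + (446096 + 569*B) = 446103 + 569*B)
P(W(2, -47), -1674) - 1*2288496 = (446103 + 569*(-1674)) - 1*2288496 = (446103 - 952506) - 2288496 = -506403 - 2288496 = -2794899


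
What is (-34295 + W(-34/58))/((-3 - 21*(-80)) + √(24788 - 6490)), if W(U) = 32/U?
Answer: -979272411/47498527 + 583943*√18298/47498527 ≈ -18.954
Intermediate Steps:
(-34295 + W(-34/58))/((-3 - 21*(-80)) + √(24788 - 6490)) = (-34295 + 32/((-34/58)))/((-3 - 21*(-80)) + √(24788 - 6490)) = (-34295 + 32/((-34*1/58)))/((-3 + 1680) + √18298) = (-34295 + 32/(-17/29))/(1677 + √18298) = (-34295 + 32*(-29/17))/(1677 + √18298) = (-34295 - 928/17)/(1677 + √18298) = -583943/(17*(1677 + √18298))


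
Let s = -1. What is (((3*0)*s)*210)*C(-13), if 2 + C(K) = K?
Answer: 0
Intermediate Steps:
C(K) = -2 + K
(((3*0)*s)*210)*C(-13) = (((3*0)*(-1))*210)*(-2 - 13) = ((0*(-1))*210)*(-15) = (0*210)*(-15) = 0*(-15) = 0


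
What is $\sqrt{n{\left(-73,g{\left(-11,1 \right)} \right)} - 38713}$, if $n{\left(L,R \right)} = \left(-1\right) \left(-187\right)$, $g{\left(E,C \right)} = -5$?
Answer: $i \sqrt{38526} \approx 196.28 i$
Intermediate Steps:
$n{\left(L,R \right)} = 187$
$\sqrt{n{\left(-73,g{\left(-11,1 \right)} \right)} - 38713} = \sqrt{187 - 38713} = \sqrt{-38526} = i \sqrt{38526}$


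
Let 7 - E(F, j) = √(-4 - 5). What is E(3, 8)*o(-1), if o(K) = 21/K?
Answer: -147 + 63*I ≈ -147.0 + 63.0*I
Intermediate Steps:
E(F, j) = 7 - 3*I (E(F, j) = 7 - √(-4 - 5) = 7 - √(-9) = 7 - 3*I)
E(3, 8)*o(-1) = (7 - 3*I)*(21/(-1)) = (7 - 3*I)*(21*(-1)) = (7 - 3*I)*(-21) = -147 + 63*I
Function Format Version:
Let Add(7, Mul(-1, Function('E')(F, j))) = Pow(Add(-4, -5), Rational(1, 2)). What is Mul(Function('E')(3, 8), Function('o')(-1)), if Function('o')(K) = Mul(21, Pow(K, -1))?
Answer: Add(-147, Mul(63, I)) ≈ Add(-147.00, Mul(63.000, I))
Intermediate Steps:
Function('E')(F, j) = Add(7, Mul(-3, I)) (Function('E')(F, j) = Add(7, Mul(-1, Pow(Add(-4, -5), Rational(1, 2)))) = Add(7, Mul(-1, Pow(-9, Rational(1, 2)))) = Add(7, Mul(-1, Mul(3, I))) = Add(7, Mul(-3, I)))
Mul(Function('E')(3, 8), Function('o')(-1)) = Mul(Add(7, Mul(-3, I)), Mul(21, Pow(-1, -1))) = Mul(Add(7, Mul(-3, I)), Mul(21, -1)) = Mul(Add(7, Mul(-3, I)), -21) = Add(-147, Mul(63, I))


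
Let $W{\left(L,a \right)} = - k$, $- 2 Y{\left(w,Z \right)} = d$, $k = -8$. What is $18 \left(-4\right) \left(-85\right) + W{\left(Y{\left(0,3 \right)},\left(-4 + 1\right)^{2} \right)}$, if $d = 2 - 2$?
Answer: $6128$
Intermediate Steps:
$d = 0$ ($d = 2 - 2 = 0$)
$Y{\left(w,Z \right)} = 0$ ($Y{\left(w,Z \right)} = \left(- \frac{1}{2}\right) 0 = 0$)
$W{\left(L,a \right)} = 8$ ($W{\left(L,a \right)} = \left(-1\right) \left(-8\right) = 8$)
$18 \left(-4\right) \left(-85\right) + W{\left(Y{\left(0,3 \right)},\left(-4 + 1\right)^{2} \right)} = 18 \left(-4\right) \left(-85\right) + 8 = \left(-72\right) \left(-85\right) + 8 = 6120 + 8 = 6128$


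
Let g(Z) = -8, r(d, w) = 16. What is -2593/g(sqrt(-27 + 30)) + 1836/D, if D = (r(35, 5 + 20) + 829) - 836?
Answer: 4225/8 ≈ 528.13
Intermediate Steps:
D = 9 (D = (16 + 829) - 836 = 845 - 836 = 9)
-2593/g(sqrt(-27 + 30)) + 1836/D = -2593/(-8) + 1836/9 = -2593*(-1/8) + 1836*(1/9) = 2593/8 + 204 = 4225/8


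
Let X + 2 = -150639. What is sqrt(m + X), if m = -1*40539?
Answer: 22*I*sqrt(395) ≈ 437.24*I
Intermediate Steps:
m = -40539
X = -150641 (X = -2 - 150639 = -150641)
sqrt(m + X) = sqrt(-40539 - 150641) = sqrt(-191180) = 22*I*sqrt(395)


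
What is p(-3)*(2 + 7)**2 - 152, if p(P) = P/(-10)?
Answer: -1277/10 ≈ -127.70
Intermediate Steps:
p(P) = -P/10 (p(P) = P*(-1/10) = -P/10)
p(-3)*(2 + 7)**2 - 152 = (-1/10*(-3))*(2 + 7)**2 - 152 = (3/10)*9**2 - 152 = (3/10)*81 - 152 = 243/10 - 152 = -1277/10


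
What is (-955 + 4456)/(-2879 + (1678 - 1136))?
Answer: -1167/779 ≈ -1.4981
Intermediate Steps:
(-955 + 4456)/(-2879 + (1678 - 1136)) = 3501/(-2879 + 542) = 3501/(-2337) = 3501*(-1/2337) = -1167/779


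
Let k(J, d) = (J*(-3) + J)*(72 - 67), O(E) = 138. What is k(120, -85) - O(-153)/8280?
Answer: -72001/60 ≈ -1200.0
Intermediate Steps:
k(J, d) = -10*J (k(J, d) = (-3*J + J)*5 = -2*J*5 = -10*J)
k(120, -85) - O(-153)/8280 = -10*120 - 138/8280 = -1200 - 138/8280 = -1200 - 1*1/60 = -1200 - 1/60 = -72001/60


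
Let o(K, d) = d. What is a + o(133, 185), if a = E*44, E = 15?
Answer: 845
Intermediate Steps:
a = 660 (a = 15*44 = 660)
a + o(133, 185) = 660 + 185 = 845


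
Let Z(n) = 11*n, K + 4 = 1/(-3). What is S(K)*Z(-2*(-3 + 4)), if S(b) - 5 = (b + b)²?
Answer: -15862/9 ≈ -1762.4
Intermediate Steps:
K = -13/3 (K = -4 + 1/(-3) = -4 + 1*(-⅓) = -4 - ⅓ = -13/3 ≈ -4.3333)
S(b) = 5 + 4*b² (S(b) = 5 + (b + b)² = 5 + (2*b)² = 5 + 4*b²)
S(K)*Z(-2*(-3 + 4)) = (5 + 4*(-13/3)²)*(11*(-2*(-3 + 4))) = (5 + 4*(169/9))*(11*(-2*1)) = (5 + 676/9)*(11*(-2)) = (721/9)*(-22) = -15862/9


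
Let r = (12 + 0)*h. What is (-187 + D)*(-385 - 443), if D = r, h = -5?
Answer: 204516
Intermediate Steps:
r = -60 (r = (12 + 0)*(-5) = 12*(-5) = -60)
D = -60
(-187 + D)*(-385 - 443) = (-187 - 60)*(-385 - 443) = -247*(-828) = 204516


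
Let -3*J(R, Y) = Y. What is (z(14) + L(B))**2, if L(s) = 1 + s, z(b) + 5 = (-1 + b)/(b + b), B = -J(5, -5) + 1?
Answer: 124609/7056 ≈ 17.660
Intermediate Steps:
J(R, Y) = -Y/3
B = -2/3 (B = -(-1)*(-5)/3 + 1 = -1*5/3 + 1 = -5/3 + 1 = -2/3 ≈ -0.66667)
z(b) = -5 + (-1 + b)/(2*b) (z(b) = -5 + (-1 + b)/(b + b) = -5 + (-1 + b)/((2*b)) = -5 + (-1 + b)*(1/(2*b)) = -5 + (-1 + b)/(2*b))
(z(14) + L(B))**2 = ((1/2)*(-1 - 9*14)/14 + (1 - 2/3))**2 = ((1/2)*(1/14)*(-1 - 126) + 1/3)**2 = ((1/2)*(1/14)*(-127) + 1/3)**2 = (-127/28 + 1/3)**2 = (-353/84)**2 = 124609/7056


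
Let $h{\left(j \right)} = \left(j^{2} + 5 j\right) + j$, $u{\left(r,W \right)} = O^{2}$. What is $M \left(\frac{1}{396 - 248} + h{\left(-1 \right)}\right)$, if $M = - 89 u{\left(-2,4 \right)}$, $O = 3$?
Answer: $\frac{591939}{148} \approx 3999.6$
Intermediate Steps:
$u{\left(r,W \right)} = 9$ ($u{\left(r,W \right)} = 3^{2} = 9$)
$h{\left(j \right)} = j^{2} + 6 j$
$M = -801$ ($M = \left(-89\right) 9 = -801$)
$M \left(\frac{1}{396 - 248} + h{\left(-1 \right)}\right) = - 801 \left(\frac{1}{396 - 248} - \left(6 - 1\right)\right) = - 801 \left(\frac{1}{148} - 5\right) = \left(-801\right) \left(- \frac{739}{148}\right) = \frac{591939}{148}$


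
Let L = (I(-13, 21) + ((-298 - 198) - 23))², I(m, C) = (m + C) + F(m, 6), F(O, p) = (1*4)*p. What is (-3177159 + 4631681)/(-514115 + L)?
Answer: -727261/138473 ≈ -5.2520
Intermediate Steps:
F(O, p) = 4*p
I(m, C) = 24 + C + m (I(m, C) = (m + C) + 4*6 = (C + m) + 24 = 24 + C + m)
L = 237169 (L = ((24 + 21 - 13) + ((-298 - 198) - 23))² = (32 + (-496 - 23))² = (32 - 519)² = (-487)² = 237169)
(-3177159 + 4631681)/(-514115 + L) = (-3177159 + 4631681)/(-514115 + 237169) = 1454522/(-276946) = 1454522*(-1/276946) = -727261/138473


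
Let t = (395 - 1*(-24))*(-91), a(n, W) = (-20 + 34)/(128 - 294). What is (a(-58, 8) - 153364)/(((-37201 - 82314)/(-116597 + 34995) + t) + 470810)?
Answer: -1038729728838/2930543621591 ≈ -0.35445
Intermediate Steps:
a(n, W) = -7/83 (a(n, W) = 14/(-166) = 14*(-1/166) = -7/83)
t = -38129 (t = (395 + 24)*(-91) = 419*(-91) = -38129)
(a(-58, 8) - 153364)/(((-37201 - 82314)/(-116597 + 34995) + t) + 470810) = (-7/83 - 153364)/(((-37201 - 82314)/(-116597 + 34995) - 38129) + 470810) = -12729219/(83*((-119515/(-81602) - 38129) + 470810)) = -12729219/(83*((-119515*(-1/81602) - 38129) + 470810)) = -12729219/(83*((119515/81602 - 38129) + 470810)) = -12729219/(83*(-3111283143/81602 + 470810)) = -12729219/(83*35307754477/81602) = -12729219/83*81602/35307754477 = -1038729728838/2930543621591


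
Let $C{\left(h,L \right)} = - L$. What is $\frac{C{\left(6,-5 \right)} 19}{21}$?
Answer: $\frac{95}{21} \approx 4.5238$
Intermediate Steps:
$\frac{C{\left(6,-5 \right)} 19}{21} = \frac{\left(-1\right) \left(-5\right) 19}{21} = 5 \cdot 19 \cdot \frac{1}{21} = 95 \cdot \frac{1}{21} = \frac{95}{21}$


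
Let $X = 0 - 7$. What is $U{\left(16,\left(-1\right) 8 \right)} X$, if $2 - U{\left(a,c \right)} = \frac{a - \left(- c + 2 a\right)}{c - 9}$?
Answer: $- \frac{70}{17} \approx -4.1176$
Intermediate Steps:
$X = -7$
$U{\left(a,c \right)} = 2 - \frac{c - a}{-9 + c}$ ($U{\left(a,c \right)} = 2 - \frac{a - \left(- c + 2 a\right)}{c - 9} = 2 - \frac{a - \left(- c + 2 a\right)}{-9 + c} = 2 - \frac{c - a}{-9 + c}$)
$U{\left(16,\left(-1\right) 8 \right)} X = \frac{-18 + 16 - 8}{-9 - 8} \left(-7\right) = \frac{1}{-17} \left(-10\right) \left(-7\right) = \left(- \frac{1}{17}\right) \left(-10\right) \left(-7\right) = \frac{10}{17} \left(-7\right) = - \frac{70}{17}$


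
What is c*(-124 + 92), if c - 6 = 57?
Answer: -2016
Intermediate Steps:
c = 63 (c = 6 + 57 = 63)
c*(-124 + 92) = 63*(-124 + 92) = 63*(-32) = -2016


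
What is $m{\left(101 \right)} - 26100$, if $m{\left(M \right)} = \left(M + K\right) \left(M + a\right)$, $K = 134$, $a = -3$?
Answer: $-3070$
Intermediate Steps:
$m{\left(M \right)} = \left(-3 + M\right) \left(134 + M\right)$ ($m{\left(M \right)} = \left(M + 134\right) \left(M - 3\right) = \left(134 + M\right) \left(-3 + M\right) = \left(-3 + M\right) \left(134 + M\right)$)
$m{\left(101 \right)} - 26100 = \left(-402 + 101^{2} + 131 \cdot 101\right) - 26100 = \left(-402 + 10201 + 13231\right) - 26100 = 23030 - 26100 = -3070$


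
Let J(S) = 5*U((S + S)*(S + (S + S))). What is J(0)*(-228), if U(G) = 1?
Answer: -1140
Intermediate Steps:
J(S) = 5 (J(S) = 5*1 = 5)
J(0)*(-228) = 5*(-228) = -1140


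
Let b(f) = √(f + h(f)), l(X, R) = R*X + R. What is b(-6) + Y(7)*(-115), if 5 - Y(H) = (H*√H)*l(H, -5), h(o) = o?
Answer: -575 - 32200*√7 + 2*I*√3 ≈ -85768.0 + 3.4641*I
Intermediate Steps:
l(X, R) = R + R*X
b(f) = √2*√f (b(f) = √(f + f) = √(2*f) = √2*√f)
Y(H) = 5 - H^(3/2)*(-5 - 5*H) (Y(H) = 5 - H*√H*(-5*(1 + H)) = 5 - H^(3/2)*(-5 - 5*H))
b(-6) + Y(7)*(-115) = √2*√(-6) + (5 + 5*7^(3/2)*(1 + 7))*(-115) = √2*(I*√6) + (5 + 5*(7*√7)*8)*(-115) = 2*I*√3 + (5 + 280*√7)*(-115) = 2*I*√3 + (-575 - 32200*√7) = -575 - 32200*√7 + 2*I*√3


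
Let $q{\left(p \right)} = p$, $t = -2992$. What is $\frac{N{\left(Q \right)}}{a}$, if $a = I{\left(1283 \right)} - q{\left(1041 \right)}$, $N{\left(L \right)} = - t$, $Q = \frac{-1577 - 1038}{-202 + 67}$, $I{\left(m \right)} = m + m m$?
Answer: $\frac{176}{96843} \approx 0.0018174$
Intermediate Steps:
$I{\left(m \right)} = m + m^{2}$
$Q = \frac{523}{27}$ ($Q = - \frac{2615}{-135} = \left(-2615\right) \left(- \frac{1}{135}\right) = \frac{523}{27} \approx 19.37$)
$N{\left(L \right)} = 2992$ ($N{\left(L \right)} = \left(-1\right) \left(-2992\right) = 2992$)
$a = 1646331$ ($a = 1283 \left(1 + 1283\right) - 1041 = 1283 \cdot 1284 - 1041 = 1647372 - 1041 = 1646331$)
$\frac{N{\left(Q \right)}}{a} = \frac{2992}{1646331} = 2992 \cdot \frac{1}{1646331} = \frac{176}{96843}$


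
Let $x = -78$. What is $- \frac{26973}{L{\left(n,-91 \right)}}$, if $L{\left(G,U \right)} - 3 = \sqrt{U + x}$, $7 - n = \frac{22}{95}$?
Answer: $- \frac{80919}{178} + \frac{350649 i}{178} \approx -454.6 + 1969.9 i$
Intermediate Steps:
$n = \frac{643}{95}$ ($n = 7 - \frac{22}{95} = \frac{643}{95} \approx 6.7684$)
$L{\left(G,U \right)} = 3 + \sqrt{-78 + U}$ ($L{\left(G,U \right)} = 3 + \sqrt{U - 78} = 3 + \sqrt{-78 + U}$)
$- \frac{26973}{L{\left(n,-91 \right)}} = - \frac{26973}{3 + \sqrt{-78 - 91}} = - \frac{26973}{3 + \sqrt{-169}} = - \frac{26973}{3 + 13 i} = - 26973 \frac{3 - 13 i}{178} = - \frac{26973 \left(3 - 13 i\right)}{178}$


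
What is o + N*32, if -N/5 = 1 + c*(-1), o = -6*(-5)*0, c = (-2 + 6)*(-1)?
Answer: -800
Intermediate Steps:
c = -4 (c = 4*(-1) = -4)
o = 0 (o = -(-30)*0 = -1*0 = 0)
N = -25 (N = -5*(1 - 4*(-1)) = -5*(1 + 4) = -5*5 = -25)
o + N*32 = 0 - 25*32 = 0 - 800 = -800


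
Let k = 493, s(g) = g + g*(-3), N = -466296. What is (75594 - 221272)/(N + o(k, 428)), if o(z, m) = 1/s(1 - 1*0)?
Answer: 291356/932593 ≈ 0.31242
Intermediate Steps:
s(g) = -2*g (s(g) = g - 3*g = -2*g)
o(z, m) = -1/2 (o(z, m) = 1/(-2*(1 - 1*0)) = 1/(-2*(1 + 0)) = 1/(-2*1) = 1/(-2) = -1/2)
(75594 - 221272)/(N + o(k, 428)) = (75594 - 221272)/(-466296 - 1/2) = -145678/(-932593/2) = -145678*(-2/932593) = 291356/932593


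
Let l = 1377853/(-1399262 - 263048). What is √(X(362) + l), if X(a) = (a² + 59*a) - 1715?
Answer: √416387259602480270/1662310 ≈ 388.18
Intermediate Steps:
X(a) = -1715 + a² + 59*a
l = -1377853/1662310 (l = 1377853/(-1662310) = 1377853*(-1/1662310) = -1377853/1662310 ≈ -0.82888)
√(X(362) + l) = √((-1715 + 362² + 59*362) - 1377853/1662310) = √((-1715 + 131044 + 21358) - 1377853/1662310) = √(150687 - 1377853/1662310) = √(250487129117/1662310) = √416387259602480270/1662310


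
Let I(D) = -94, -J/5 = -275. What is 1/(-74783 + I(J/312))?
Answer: -1/74877 ≈ -1.3355e-5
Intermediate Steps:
J = 1375 (J = -5*(-275) = 1375)
1/(-74783 + I(J/312)) = 1/(-74783 - 94) = 1/(-74877) = -1/74877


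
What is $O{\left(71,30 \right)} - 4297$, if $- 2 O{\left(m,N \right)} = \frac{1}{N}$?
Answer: $- \frac{257821}{60} \approx -4297.0$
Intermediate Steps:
$O{\left(m,N \right)} = - \frac{1}{2 N}$
$O{\left(71,30 \right)} - 4297 = - \frac{1}{2 \cdot 30} - 4297 = \left(- \frac{1}{2}\right) \frac{1}{30} - 4297 = - \frac{1}{60} - 4297 = - \frac{257821}{60}$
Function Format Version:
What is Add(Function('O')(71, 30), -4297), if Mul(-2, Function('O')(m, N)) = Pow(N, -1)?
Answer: Rational(-257821, 60) ≈ -4297.0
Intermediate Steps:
Function('O')(m, N) = Mul(Rational(-1, 2), Pow(N, -1))
Add(Function('O')(71, 30), -4297) = Add(Mul(Rational(-1, 2), Pow(30, -1)), -4297) = Add(Mul(Rational(-1, 2), Rational(1, 30)), -4297) = Add(Rational(-1, 60), -4297) = Rational(-257821, 60)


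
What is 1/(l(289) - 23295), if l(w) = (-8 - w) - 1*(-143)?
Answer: -1/23449 ≈ -4.2646e-5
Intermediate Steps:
l(w) = 135 - w (l(w) = (-8 - w) + 143 = 135 - w)
1/(l(289) - 23295) = 1/((135 - 1*289) - 23295) = 1/((135 - 289) - 23295) = 1/(-154 - 23295) = 1/(-23449) = -1/23449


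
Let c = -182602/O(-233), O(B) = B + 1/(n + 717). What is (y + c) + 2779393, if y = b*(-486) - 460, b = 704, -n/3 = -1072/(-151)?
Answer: 4261700986875/1748338 ≈ 2.4376e+6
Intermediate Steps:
n = -3216/151 (n = -(-3216)/(-151) = -(-3216)*(-1)/151 = -3*1072/151 = -3216/151 ≈ -21.298)
y = -342604 (y = 704*(-486) - 460 = -342144 - 460 = -342604)
O(B) = 151/105051 + B (O(B) = B + 1/(-3216/151 + 717) = B + 1/(105051/151) = B + 151/105051 = 151/105051 + B)
c = 1370180193/1748338 (c = -182602/(151/105051 - 233) = -182602/(-24476732/105051) = -182602*(-105051/24476732) = 1370180193/1748338 ≈ 783.70)
(y + c) + 2779393 = (-342604 + 1370180193/1748338) + 2779393 = -597617411959/1748338 + 2779393 = 4261700986875/1748338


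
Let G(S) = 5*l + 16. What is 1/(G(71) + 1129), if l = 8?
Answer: 1/1185 ≈ 0.00084388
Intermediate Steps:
G(S) = 56 (G(S) = 5*8 + 16 = 40 + 16 = 56)
1/(G(71) + 1129) = 1/(56 + 1129) = 1/1185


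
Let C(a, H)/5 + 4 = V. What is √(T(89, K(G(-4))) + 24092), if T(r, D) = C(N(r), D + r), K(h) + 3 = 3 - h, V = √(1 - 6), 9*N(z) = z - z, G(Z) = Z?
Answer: √(24072 + 5*I*√5) ≈ 155.15 + 0.036*I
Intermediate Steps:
N(z) = 0 (N(z) = (z - z)/9 = (⅑)*0 = 0)
V = I*√5 (V = √(-5) = I*√5 ≈ 2.2361*I)
C(a, H) = -20 + 5*I*√5 (C(a, H) = -20 + 5*(I*√5) = -20 + 5*I*√5)
K(h) = -h (K(h) = -3 + (3 - h) = -h)
T(r, D) = -20 + 5*I*√5
√(T(89, K(G(-4))) + 24092) = √((-20 + 5*I*√5) + 24092) = √(24072 + 5*I*√5)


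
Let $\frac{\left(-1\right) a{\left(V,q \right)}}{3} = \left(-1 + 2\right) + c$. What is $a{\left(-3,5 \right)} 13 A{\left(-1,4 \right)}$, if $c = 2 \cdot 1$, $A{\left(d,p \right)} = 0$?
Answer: $0$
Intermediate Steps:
$c = 2$
$a{\left(V,q \right)} = -9$ ($a{\left(V,q \right)} = - 3 \left(\left(-1 + 2\right) + 2\right) = - 3 \left(1 + 2\right) = \left(-3\right) 3 = -9$)
$a{\left(-3,5 \right)} 13 A{\left(-1,4 \right)} = \left(-9\right) 13 \cdot 0 = \left(-117\right) 0 = 0$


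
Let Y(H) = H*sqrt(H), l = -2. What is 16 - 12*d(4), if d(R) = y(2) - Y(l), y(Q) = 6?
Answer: -56 - 24*I*sqrt(2) ≈ -56.0 - 33.941*I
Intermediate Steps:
Y(H) = H**(3/2)
d(R) = 6 + 2*I*sqrt(2) (d(R) = 6 - (-2)**(3/2) = 6 - (-2)*I*sqrt(2) = 6 + 2*I*sqrt(2))
16 - 12*d(4) = 16 - 12*(6 + 2*I*sqrt(2)) = 16 + (-72 - 24*I*sqrt(2)) = -56 - 24*I*sqrt(2)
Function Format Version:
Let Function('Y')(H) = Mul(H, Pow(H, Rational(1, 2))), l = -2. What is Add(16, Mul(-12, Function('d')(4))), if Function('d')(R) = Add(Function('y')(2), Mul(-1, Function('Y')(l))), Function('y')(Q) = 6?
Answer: Add(-56, Mul(-24, I, Pow(2, Rational(1, 2)))) ≈ Add(-56.000, Mul(-33.941, I))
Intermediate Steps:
Function('Y')(H) = Pow(H, Rational(3, 2))
Function('d')(R) = Add(6, Mul(2, I, Pow(2, Rational(1, 2)))) (Function('d')(R) = Add(6, Mul(-1, Pow(-2, Rational(3, 2)))) = Add(6, Mul(-1, Mul(-2, I, Pow(2, Rational(1, 2))))) = Add(6, Mul(2, I, Pow(2, Rational(1, 2)))))
Add(16, Mul(-12, Function('d')(4))) = Add(16, Mul(-12, Add(6, Mul(2, I, Pow(2, Rational(1, 2)))))) = Add(16, Add(-72, Mul(-24, I, Pow(2, Rational(1, 2))))) = Add(-56, Mul(-24, I, Pow(2, Rational(1, 2))))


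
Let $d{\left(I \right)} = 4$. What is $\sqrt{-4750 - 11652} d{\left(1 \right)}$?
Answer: $4 i \sqrt{16402} \approx 512.28 i$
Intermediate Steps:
$\sqrt{-4750 - 11652} d{\left(1 \right)} = \sqrt{-4750 - 11652} \cdot 4 = \sqrt{-16402} \cdot 4 = i \sqrt{16402} \cdot 4 = 4 i \sqrt{16402}$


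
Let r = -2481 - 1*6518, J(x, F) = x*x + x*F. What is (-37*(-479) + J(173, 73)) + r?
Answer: 51282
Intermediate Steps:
J(x, F) = x² + F*x
r = -8999 (r = -2481 - 6518 = -8999)
(-37*(-479) + J(173, 73)) + r = (-37*(-479) + 173*(73 + 173)) - 8999 = (17723 + 173*246) - 8999 = (17723 + 42558) - 8999 = 60281 - 8999 = 51282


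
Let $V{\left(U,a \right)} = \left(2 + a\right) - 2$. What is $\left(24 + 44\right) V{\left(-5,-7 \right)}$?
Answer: $-476$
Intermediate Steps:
$V{\left(U,a \right)} = a$
$\left(24 + 44\right) V{\left(-5,-7 \right)} = \left(24 + 44\right) \left(-7\right) = 68 \left(-7\right) = -476$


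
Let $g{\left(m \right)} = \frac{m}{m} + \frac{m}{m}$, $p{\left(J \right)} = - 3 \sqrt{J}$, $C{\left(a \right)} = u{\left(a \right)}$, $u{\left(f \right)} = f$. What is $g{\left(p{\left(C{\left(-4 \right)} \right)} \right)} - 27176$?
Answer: $-27174$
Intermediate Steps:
$C{\left(a \right)} = a$
$g{\left(m \right)} = 2$ ($g{\left(m \right)} = 1 + 1 = 2$)
$g{\left(p{\left(C{\left(-4 \right)} \right)} \right)} - 27176 = 2 - 27176 = -27174$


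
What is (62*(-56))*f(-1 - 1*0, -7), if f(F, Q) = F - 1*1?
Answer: 6944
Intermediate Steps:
f(F, Q) = -1 + F (f(F, Q) = F - 1 = -1 + F)
(62*(-56))*f(-1 - 1*0, -7) = (62*(-56))*(-1 + (-1 - 1*0)) = -3472*(-1 + (-1 + 0)) = -3472*(-1 - 1) = -3472*(-2) = 6944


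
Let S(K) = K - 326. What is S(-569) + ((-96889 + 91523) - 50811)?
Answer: -57072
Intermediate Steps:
S(K) = -326 + K
S(-569) + ((-96889 + 91523) - 50811) = (-326 - 569) + ((-96889 + 91523) - 50811) = -895 + (-5366 - 50811) = -895 - 56177 = -57072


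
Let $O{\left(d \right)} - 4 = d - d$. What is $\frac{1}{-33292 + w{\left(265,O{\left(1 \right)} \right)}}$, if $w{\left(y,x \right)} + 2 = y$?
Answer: $- \frac{1}{33029} \approx -3.0276 \cdot 10^{-5}$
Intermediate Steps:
$O{\left(d \right)} = 4$ ($O{\left(d \right)} = 4 + \left(d - d\right) = 4 + 0 = 4$)
$w{\left(y,x \right)} = -2 + y$
$\frac{1}{-33292 + w{\left(265,O{\left(1 \right)} \right)}} = \frac{1}{-33292 + \left(-2 + 265\right)} = \frac{1}{-33292 + 263} = \frac{1}{-33029} = - \frac{1}{33029}$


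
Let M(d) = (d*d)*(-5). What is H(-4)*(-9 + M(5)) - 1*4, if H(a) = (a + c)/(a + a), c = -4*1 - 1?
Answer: -619/4 ≈ -154.75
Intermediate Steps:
c = -5 (c = -4 - 1 = -5)
H(a) = (-5 + a)/(2*a) (H(a) = (a - 5)/(a + a) = (-5 + a)/((2*a)) = (-5 + a)*(1/(2*a)) = (-5 + a)/(2*a))
M(d) = -5*d² (M(d) = d²*(-5) = -5*d²)
H(-4)*(-9 + M(5)) - 1*4 = ((½)*(-5 - 4)/(-4))*(-9 - 5*5²) - 1*4 = ((½)*(-¼)*(-9))*(-9 - 5*25) - 4 = 9*(-9 - 125)/8 - 4 = (9/8)*(-134) - 4 = -603/4 - 4 = -619/4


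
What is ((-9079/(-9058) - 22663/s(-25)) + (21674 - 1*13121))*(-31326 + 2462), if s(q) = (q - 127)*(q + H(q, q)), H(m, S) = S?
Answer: -75852927339156/307325 ≈ -2.4682e+8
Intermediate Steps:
s(q) = 2*q*(-127 + q) (s(q) = (q - 127)*(q + q) = (-127 + q)*(2*q) = 2*q*(-127 + q))
((-9079/(-9058) - 22663/s(-25)) + (21674 - 1*13121))*(-31326 + 2462) = ((-9079/(-9058) - 22663*(-1/(50*(-127 - 25)))) + (21674 - 1*13121))*(-31326 + 2462) = ((-9079*(-1/9058) - 22663/(2*(-25)*(-152))) + (21674 - 13121))*(-28864) = ((1297/1294 - 22663/7600) + 8553)*(-28864) = (-9734361/4917200 + 8553)*(-28864) = (42047077239/4917200)*(-28864) = -75852927339156/307325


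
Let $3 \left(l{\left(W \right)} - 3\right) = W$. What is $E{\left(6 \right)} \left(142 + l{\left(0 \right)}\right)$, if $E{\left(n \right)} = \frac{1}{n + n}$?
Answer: $\frac{145}{12} \approx 12.083$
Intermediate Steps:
$l{\left(W \right)} = 3 + \frac{W}{3}$
$E{\left(n \right)} = \frac{1}{2 n}$
$E{\left(6 \right)} \left(142 + l{\left(0 \right)}\right) = \frac{1}{2 \cdot 6} \left(142 + \left(3 + \frac{1}{3} \cdot 0\right)\right) = \frac{1}{2} \cdot \frac{1}{6} \left(142 + \left(3 + 0\right)\right) = \frac{142 + 3}{12} = \frac{1}{12} \cdot 145 = \frac{145}{12}$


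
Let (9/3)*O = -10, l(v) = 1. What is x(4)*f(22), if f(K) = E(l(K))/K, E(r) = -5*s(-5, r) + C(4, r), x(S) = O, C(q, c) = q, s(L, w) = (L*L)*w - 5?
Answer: 160/11 ≈ 14.545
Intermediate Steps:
s(L, w) = -5 + w*L² (s(L, w) = L²*w - 5 = w*L² - 5 = -5 + w*L²)
O = -10/3 (O = (⅓)*(-10) = -10/3 ≈ -3.3333)
x(S) = -10/3
E(r) = 29 - 125*r (E(r) = -5*(-5 + r*(-5)²) + 4 = -5*(-5 + r*25) + 4 = -5*(-5 + 25*r) + 4 = (25 - 125*r) + 4 = 29 - 125*r)
f(K) = -96/K (f(K) = (29 - 125*1)/K = (29 - 125)/K = -96/K)
x(4)*f(22) = -(-320)/22 = -10/3*(-48/11) = 160/11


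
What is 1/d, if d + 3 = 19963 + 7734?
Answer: 1/27694 ≈ 3.6109e-5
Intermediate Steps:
d = 27694 (d = -3 + (19963 + 7734) = -3 + 27697 = 27694)
1/d = 1/27694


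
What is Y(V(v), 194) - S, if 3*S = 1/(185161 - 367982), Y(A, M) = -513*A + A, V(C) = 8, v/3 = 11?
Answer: -2246504447/548463 ≈ -4096.0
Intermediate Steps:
v = 33 (v = 3*11 = 33)
Y(A, M) = -512*A
S = -1/548463 (S = 1/(3*(185161 - 367982)) = (⅓)/(-182821) = (⅓)*(-1/182821) = -1/548463 ≈ -1.8233e-6)
Y(V(v), 194) - S = -512*8 - 1*(-1/548463) = -4096 + 1/548463 = -2246504447/548463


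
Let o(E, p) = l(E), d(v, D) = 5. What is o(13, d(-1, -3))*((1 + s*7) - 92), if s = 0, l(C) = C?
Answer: -1183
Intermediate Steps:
o(E, p) = E
o(13, d(-1, -3))*((1 + s*7) - 92) = 13*((1 + 0*7) - 92) = 13*((1 + 0) - 92) = 13*(1 - 92) = 13*(-91) = -1183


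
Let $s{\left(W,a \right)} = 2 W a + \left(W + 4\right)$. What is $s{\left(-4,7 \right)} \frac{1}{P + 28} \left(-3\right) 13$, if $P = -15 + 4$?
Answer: $\frac{2184}{17} \approx 128.47$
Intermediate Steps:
$P = -11$
$s{\left(W,a \right)} = 4 + W + 2 W a$ ($s{\left(W,a \right)} = 2 W a + \left(4 + W\right) = 4 + W + 2 W a$)
$s{\left(-4,7 \right)} \frac{1}{P + 28} \left(-3\right) 13 = \left(4 - 4 + 2 \left(-4\right) 7\right) \frac{1}{-11 + 28} \left(-3\right) 13 = \left(4 - 4 - 56\right) \frac{1}{17} \left(-3\right) 13 = - 56 \cdot \frac{1}{17} \left(-3\right) 13 = \left(-56\right) \left(- \frac{3}{17}\right) 13 = \frac{168}{17} \cdot 13 = \frac{2184}{17}$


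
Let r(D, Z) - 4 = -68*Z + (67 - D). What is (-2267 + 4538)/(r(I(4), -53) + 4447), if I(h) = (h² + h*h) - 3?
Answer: 2271/8093 ≈ 0.28061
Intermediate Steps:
I(h) = -3 + 2*h² (I(h) = (h² + h²) - 3 = 2*h² - 3 = -3 + 2*h²)
r(D, Z) = 71 - D - 68*Z (r(D, Z) = 4 + (-68*Z + (67 - D)) = 4 + (67 - D - 68*Z) = 71 - D - 68*Z)
(-2267 + 4538)/(r(I(4), -53) + 4447) = (-2267 + 4538)/((71 - (-3 + 2*4²) - 68*(-53)) + 4447) = 2271/((71 - (-3 + 2*16) + 3604) + 4447) = 2271/((71 - (-3 + 32) + 3604) + 4447) = 2271/((71 - 1*29 + 3604) + 4447) = 2271/((71 - 29 + 3604) + 4447) = 2271/(3646 + 4447) = 2271/8093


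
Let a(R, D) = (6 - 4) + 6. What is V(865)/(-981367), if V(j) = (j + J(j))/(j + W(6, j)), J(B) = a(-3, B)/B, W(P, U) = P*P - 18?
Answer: -748233/749563207765 ≈ -9.9823e-7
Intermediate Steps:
W(P, U) = -18 + P² (W(P, U) = P² - 18 = -18 + P²)
a(R, D) = 8 (a(R, D) = 2 + 6 = 8)
J(B) = 8/B
V(j) = (j + 8/j)/(18 + j) (V(j) = (j + 8/j)/(j + (-18 + 6²)) = (j + 8/j)/(j + (-18 + 36)) = (j + 8/j)/(j + 18) = (j + 8/j)/(18 + j))
V(865)/(-981367) = ((8 + 865²)/(865*(18 + 865)))/(-981367) = ((1/865)*(8 + 748225)/883)*(-1/981367) = ((1/865)*(1/883)*748233)*(-1/981367) = (748233/763795)*(-1/981367) = -748233/749563207765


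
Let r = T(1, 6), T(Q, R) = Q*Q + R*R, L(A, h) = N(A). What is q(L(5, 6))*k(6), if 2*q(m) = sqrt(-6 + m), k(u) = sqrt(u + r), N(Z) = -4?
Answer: I*sqrt(430)/2 ≈ 10.368*I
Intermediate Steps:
L(A, h) = -4
T(Q, R) = Q**2 + R**2
r = 37 (r = 1**2 + 6**2 = 1 + 36 = 37)
k(u) = sqrt(37 + u) (k(u) = sqrt(u + 37) = sqrt(37 + u))
q(m) = sqrt(-6 + m)/2
q(L(5, 6))*k(6) = (sqrt(-6 - 4)/2)*sqrt(37 + 6) = (sqrt(-10)/2)*sqrt(43) = ((I*sqrt(10))/2)*sqrt(43) = (I*sqrt(10)/2)*sqrt(43) = I*sqrt(430)/2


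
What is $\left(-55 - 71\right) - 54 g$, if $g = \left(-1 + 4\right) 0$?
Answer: $-126$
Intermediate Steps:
$g = 0$ ($g = 3 \cdot 0 = 0$)
$\left(-55 - 71\right) - 54 g = \left(-55 - 71\right) - 0 = \left(-55 - 71\right) + 0 = -126 + 0 = -126$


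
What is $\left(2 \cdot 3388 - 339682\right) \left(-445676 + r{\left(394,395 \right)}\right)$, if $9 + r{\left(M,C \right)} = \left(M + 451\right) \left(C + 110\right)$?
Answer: $6311897760$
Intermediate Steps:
$r{\left(M,C \right)} = -9 + \left(110 + C\right) \left(451 + M\right)$ ($r{\left(M,C \right)} = -9 + \left(M + 451\right) \left(C + 110\right) = -9 + \left(451 + M\right) \left(110 + C\right) = -9 + \left(110 + C\right) \left(451 + M\right)$)
$\left(2 \cdot 3388 - 339682\right) \left(-445676 + r{\left(394,395 \right)}\right) = \left(2 \cdot 3388 - 339682\right) \left(-445676 + \left(49601 + 110 \cdot 394 + 451 \cdot 395 + 395 \cdot 394\right)\right) = \left(6776 - 339682\right) \left(-445676 + \left(49601 + 43340 + 178145 + 155630\right)\right) = - 332906 \left(-445676 + 426716\right) = \left(-332906\right) \left(-18960\right) = 6311897760$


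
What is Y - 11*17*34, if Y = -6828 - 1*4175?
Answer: -17361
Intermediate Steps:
Y = -11003 (Y = -6828 - 4175 = -11003)
Y - 11*17*34 = -11003 - 11*17*34 = -11003 - 187*34 = -11003 - 6358 = -17361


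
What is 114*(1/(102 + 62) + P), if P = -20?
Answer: -186903/82 ≈ -2279.3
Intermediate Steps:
114*(1/(102 + 62) + P) = 114*(1/(102 + 62) - 20) = 114*(1/164 - 20) = 114*(-3279/164) = -186903/82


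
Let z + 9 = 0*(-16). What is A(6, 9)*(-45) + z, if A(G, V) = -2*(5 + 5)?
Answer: 891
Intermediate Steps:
A(G, V) = -20 (A(G, V) = -2*10 = -20)
z = -9 (z = -9 + 0*(-16) = -9 + 0 = -9)
A(6, 9)*(-45) + z = -20*(-45) - 9 = 900 - 9 = 891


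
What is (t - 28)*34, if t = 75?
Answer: 1598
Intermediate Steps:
(t - 28)*34 = (75 - 28)*34 = 47*34 = 1598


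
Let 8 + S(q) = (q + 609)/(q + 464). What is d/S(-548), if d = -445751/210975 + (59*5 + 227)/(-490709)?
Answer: 211297806188/872247515225 ≈ 0.24225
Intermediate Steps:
S(q) = -8 + (609 + q)/(464 + q) (S(q) = -8 + (q + 609)/(q + 464) = -8 + (609 + q)/(464 + q))
d = -7546350221/3569907975 (d = -445751*1/210975 + (295 + 227)*(-1/490709) = -445751/210975 + 522*(-1/490709) = -445751/210975 - 18/16921 = -7546350221/3569907975 ≈ -2.1139)
d/S(-548) = -7546350221*(464 - 548)/(-3103 - 7*(-548))/3569907975 = -7546350221*(-84/(-3103 + 3836))/3569907975 = -7546350221/(3569907975*((-1/84*733))) = -7546350221/(3569907975*(-733/84)) = -7546350221/3569907975*(-84/733) = 211297806188/872247515225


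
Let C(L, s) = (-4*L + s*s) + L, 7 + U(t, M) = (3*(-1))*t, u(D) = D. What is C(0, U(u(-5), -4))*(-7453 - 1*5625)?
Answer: -836992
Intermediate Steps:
U(t, M) = -7 - 3*t (U(t, M) = -7 + (3*(-1))*t = -7 - 3*t)
C(L, s) = s**2 - 3*L (C(L, s) = (-4*L + s**2) + L = (s**2 - 4*L) + L = s**2 - 3*L)
C(0, U(u(-5), -4))*(-7453 - 1*5625) = ((-7 - 3*(-5))**2 - 3*0)*(-7453 - 1*5625) = ((-7 + 15)**2 + 0)*(-7453 - 5625) = (8**2 + 0)*(-13078) = (64 + 0)*(-13078) = 64*(-13078) = -836992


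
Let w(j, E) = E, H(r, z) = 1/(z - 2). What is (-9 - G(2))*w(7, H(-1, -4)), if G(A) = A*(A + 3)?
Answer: 19/6 ≈ 3.1667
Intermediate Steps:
H(r, z) = 1/(-2 + z)
G(A) = A*(3 + A)
(-9 - G(2))*w(7, H(-1, -4)) = (-9 - 2*(3 + 2))/(-2 - 4) = (-9 - 2*5)/(-6) = (-9 - 1*10)*(-⅙) = (-9 - 10)*(-⅙) = -19*(-⅙) = 19/6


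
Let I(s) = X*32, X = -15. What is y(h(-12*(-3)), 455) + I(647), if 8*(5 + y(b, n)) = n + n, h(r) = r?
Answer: -1485/4 ≈ -371.25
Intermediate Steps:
y(b, n) = -5 + n/4 (y(b, n) = -5 + (n + n)/8 = -5 + (2*n)/8 = -5 + n/4)
I(s) = -480 (I(s) = -15*32 = -480)
y(h(-12*(-3)), 455) + I(647) = (-5 + (¼)*455) - 480 = (-5 + 455/4) - 480 = 435/4 - 480 = -1485/4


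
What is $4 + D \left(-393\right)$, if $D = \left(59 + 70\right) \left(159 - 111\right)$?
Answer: $-2433452$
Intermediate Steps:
$D = 6192$ ($D = 129 \cdot 48 = 6192$)
$4 + D \left(-393\right) = 4 + 6192 \left(-393\right) = 4 - 2433456 = -2433452$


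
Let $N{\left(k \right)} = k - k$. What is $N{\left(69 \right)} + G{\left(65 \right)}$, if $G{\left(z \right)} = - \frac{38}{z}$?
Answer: $- \frac{38}{65} \approx -0.58462$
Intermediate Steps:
$N{\left(k \right)} = 0$
$N{\left(69 \right)} + G{\left(65 \right)} = 0 - \frac{38}{65} = - \frac{38}{65}$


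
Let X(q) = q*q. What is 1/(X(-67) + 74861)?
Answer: 1/79350 ≈ 1.2602e-5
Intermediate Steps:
X(q) = q²
1/(X(-67) + 74861) = 1/((-67)² + 74861) = 1/(4489 + 74861) = 1/79350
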